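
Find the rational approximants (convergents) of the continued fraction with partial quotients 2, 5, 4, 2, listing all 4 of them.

2/1, 11/5, 46/21, 103/47

Using the convergent recurrence p_i = a_i*p_{i-1} + p_{i-2}, q_i = a_i*q_{i-1} + q_{i-2} with p_{-2}=0, p_{-1}=1, q_{-2}=1, q_{-1}=0:
  i=0: a_0=2, p_0 = 2*1 + 0 = 2, q_0 = 2*0 + 1 = 1.
  i=1: a_1=5, p_1 = 5*2 + 1 = 11, q_1 = 5*1 + 0 = 5.
  i=2: a_2=4, p_2 = 4*11 + 2 = 46, q_2 = 4*5 + 1 = 21.
  i=3: a_3=2, p_3 = 2*46 + 11 = 103, q_3 = 2*21 + 5 = 47.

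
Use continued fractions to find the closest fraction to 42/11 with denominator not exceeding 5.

19/5

Expand x = 42/11 as a continued fraction with the Euclidean algorithm:
  42 = 3*11 + 9, so a_0 = 3.
  11 = 1*9 + 2, so a_1 = 1.
  9 = 4*2 + 1, so a_2 = 4.
  2 = 2*1 + 0, so a_3 = 2.
so x = [3; 1, 4, 2].
Convergents (p_i = a_i*p_{i-1} + p_{i-2}, q_i = a_i*q_{i-1} + q_{i-2} with p_{-2}=0, p_{-1}=1, q_{-2}=1, q_{-1}=0), until the denominator exceeds 5:
  i=0: a_0=3, p_0 = 3*1 + 0 = 3, q_0 = 3*0 + 1 = 1.
  i=1: a_1=1, p_1 = 1*3 + 1 = 4, q_1 = 1*1 + 0 = 1.
  i=2: a_2=4, p_2 = 4*4 + 3 = 19, q_2 = 4*1 + 1 = 5.
  i=3: a_3=2, p_3 = 2*19 + 4 = 42, q_3 = 2*5 + 1 = 11.
q_3 = 11 > 5, so the last convergent with denominator <= 5 is p_2/q_2 = 19/5.
The closest fraction with denominator <= 5 is either p_2/q_2 or the intermediate fraction (k*p_2 + p_1)/(k*q_2 + q_1) with the largest k >= 1 whose denominator stays <= 5; these approach x as k grows, and every other convergent or intermediate fraction in range is farther away.
Largest k: floor((5 - q_1)/q_2) = floor((5 - 1)/5) = 0.
Since k = 0, no intermediate fraction beyond p_2/q_2 has denominator <= 5, so the convergent 19/5 is the closest (its error is |42*5 - 19*11|/(11*5) = 1/55).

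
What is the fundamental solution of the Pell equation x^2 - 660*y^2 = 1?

(x, y) = (1079, 42)

First expand sqrt(660) as a continued fraction. With x_i = (sqrt(660) + m_i)/d_i and (m_0, d_0) = (0, 1): a_0 = floor(sqrt(660)) = 25, since 25^2 = 625 <= 660 < 676 = 26^2.
Iterate m_{i+1} = d_i*a_i - m_i, d_{i+1} = (660 - m_{i+1}^2)/d_i, a_{i+1} = floor((a_0 + m_{i+1})/d_{i+1}):
  m_1 = 1*25 - 0 = 25, d_1 = (660 - 25^2)/1 = 35/1 = 35, a_1 = floor((25 + 25)/35) = 1.
  m_2 = 35*1 - 25 = 10, d_2 = (660 - 10^2)/35 = 560/35 = 16, a_2 = floor((25 + 10)/16) = 2.
  m_3 = 16*2 - 10 = 22, d_3 = (660 - 22^2)/16 = 176/16 = 11, a_3 = floor((25 + 22)/11) = 4.
  m_4 = 11*4 - 22 = 22, d_4 = (660 - 22^2)/11 = 176/11 = 16, a_4 = floor((25 + 22)/16) = 2.
  m_5 = 16*2 - 22 = 10, d_5 = (660 - 10^2)/16 = 560/16 = 35, a_5 = floor((25 + 10)/35) = 1.
  m_6 = 35*1 - 10 = 25, d_6 = (660 - 25^2)/35 = 35/35 = 1, a_6 = floor((25 + 25)/1) = 50.
  m_7 = 1*50 - 25 = 25, d_7 = (660 - 25^2)/1 = 35/1 = 35: (m_7, d_7) = (m_1, d_1) = (25, 35), so from here the quotients repeat a_1, ..., a_6; the period length is 6.
So sqrt(660) = [25; (1, 2, 4, 2, 1, 50)] with period length k = 6.
k is even, so the fundamental solution of x^2 - 660y^2 = 1 is (p_{k-1}, q_{k-1}) = (p_5, q_5); compute convergents through index 5.
Convergents (p_i = a_i*p_{i-1} + p_{i-2}, q_i = a_i*q_{i-1} + q_{i-2} with p_{-2}=0, p_{-1}=1, q_{-2}=1, q_{-1}=0):
  i=0: a_0=25, p_0 = 25*1 + 0 = 25, q_0 = 25*0 + 1 = 1.
  i=1: a_1=1, p_1 = 1*25 + 1 = 26, q_1 = 1*1 + 0 = 1.
  i=2: a_2=2, p_2 = 2*26 + 25 = 77, q_2 = 2*1 + 1 = 3.
  i=3: a_3=4, p_3 = 4*77 + 26 = 334, q_3 = 4*3 + 1 = 13.
  i=4: a_4=2, p_4 = 2*334 + 77 = 745, q_4 = 2*13 + 3 = 29.
  i=5: a_5=1, p_5 = 1*745 + 334 = 1079, q_5 = 1*29 + 13 = 42.
Check: 1079^2 - 660*42^2 = 1164241 - 1164240 = 1, so (x, y) = (1079, 42) solves the equation, and by the theorem it is the least positive solution.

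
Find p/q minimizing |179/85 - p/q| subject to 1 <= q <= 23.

Expand x = 179/85 as a continued fraction with the Euclidean algorithm:
  179 = 2*85 + 9, so a_0 = 2.
  85 = 9*9 + 4, so a_1 = 9.
  9 = 2*4 + 1, so a_2 = 2.
  4 = 4*1 + 0, so a_3 = 4.
so x = [2; 9, 2, 4].
Convergents (p_i = a_i*p_{i-1} + p_{i-2}, q_i = a_i*q_{i-1} + q_{i-2} with p_{-2}=0, p_{-1}=1, q_{-2}=1, q_{-1}=0), until the denominator exceeds 23:
  i=0: a_0=2, p_0 = 2*1 + 0 = 2, q_0 = 2*0 + 1 = 1.
  i=1: a_1=9, p_1 = 9*2 + 1 = 19, q_1 = 9*1 + 0 = 9.
  i=2: a_2=2, p_2 = 2*19 + 2 = 40, q_2 = 2*9 + 1 = 19.
  i=3: a_3=4, p_3 = 4*40 + 19 = 179, q_3 = 4*19 + 9 = 85.
q_3 = 85 > 23, so the last convergent with denominator <= 23 is p_2/q_2 = 40/19.
The closest fraction with denominator <= 23 is either p_2/q_2 or the intermediate fraction (k*p_2 + p_1)/(k*q_2 + q_1) with the largest k >= 1 whose denominator stays <= 23; these approach x as k grows, and every other convergent or intermediate fraction in range is farther away.
Largest k: floor((23 - q_1)/q_2) = floor((23 - 9)/19) = 0.
Since k = 0, no intermediate fraction beyond p_2/q_2 has denominator <= 23, so the convergent 40/19 is the closest (its error is |179*19 - 40*85|/(85*19) = 1/1615).

40/19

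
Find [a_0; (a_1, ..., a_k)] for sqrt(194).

Write x_i = (sqrt(194) + m_i)/d_i with (m_0, d_0) = (0, 1). a_0 = floor(sqrt(194)) = 13, since 13^2 = 169 <= 194 < 196 = 14^2.
Iterate m_{i+1} = d_i*a_i - m_i, d_{i+1} = (194 - m_{i+1}^2)/d_i, a_{i+1} = floor((a_0 + m_{i+1})/d_{i+1}):
  m_1 = 1*13 - 0 = 13, d_1 = (194 - 13^2)/1 = 25/1 = 25, a_1 = floor((13 + 13)/25) = 1.
  m_2 = 25*1 - 13 = 12, d_2 = (194 - 12^2)/25 = 50/25 = 2, a_2 = floor((13 + 12)/2) = 12.
  m_3 = 2*12 - 12 = 12, d_3 = (194 - 12^2)/2 = 50/2 = 25, a_3 = floor((13 + 12)/25) = 1.
  m_4 = 25*1 - 12 = 13, d_4 = (194 - 13^2)/25 = 25/25 = 1, a_4 = floor((13 + 13)/1) = 26.
  m_5 = 1*26 - 13 = 13, d_5 = (194 - 13^2)/1 = 25/1 = 25: (m_5, d_5) = (m_1, d_1) = (13, 25), so from here the quotients repeat a_1, ..., a_4; the period length is 4.
Hence the expansion of sqrt(194) is a_0 = 13 followed by the repeating block 1, 12, 1, 26 (period 4).

[13; (1, 12, 1, 26)]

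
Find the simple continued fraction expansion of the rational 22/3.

[7; 3]

Run the Euclidean algorithm on 22 and 3; the successive quotients are the partial quotients a_0, a_1, ... (each step inverts the fractional part left over by the previous one):
  22 = 7*3 + 1, so a_0 = 7.
  3 = 3*1 + 0, so a_1 = 3.
The remainder reaches 0 after 2 divisions, so the expansion has 2 partial quotients, read off in order.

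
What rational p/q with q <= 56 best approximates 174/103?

Expand x = 174/103 as a continued fraction with the Euclidean algorithm:
  174 = 1*103 + 71, so a_0 = 1.
  103 = 1*71 + 32, so a_1 = 1.
  71 = 2*32 + 7, so a_2 = 2.
  32 = 4*7 + 4, so a_3 = 4.
  7 = 1*4 + 3, so a_4 = 1.
  4 = 1*3 + 1, so a_5 = 1.
  3 = 3*1 + 0, so a_6 = 3.
so x = [1; 1, 2, 4, 1, 1, 3].
Convergents (p_i = a_i*p_{i-1} + p_{i-2}, q_i = a_i*q_{i-1} + q_{i-2} with p_{-2}=0, p_{-1}=1, q_{-2}=1, q_{-1}=0), until the denominator exceeds 56:
  i=0: a_0=1, p_0 = 1*1 + 0 = 1, q_0 = 1*0 + 1 = 1.
  i=1: a_1=1, p_1 = 1*1 + 1 = 2, q_1 = 1*1 + 0 = 1.
  i=2: a_2=2, p_2 = 2*2 + 1 = 5, q_2 = 2*1 + 1 = 3.
  i=3: a_3=4, p_3 = 4*5 + 2 = 22, q_3 = 4*3 + 1 = 13.
  i=4: a_4=1, p_4 = 1*22 + 5 = 27, q_4 = 1*13 + 3 = 16.
  i=5: a_5=1, p_5 = 1*27 + 22 = 49, q_5 = 1*16 + 13 = 29.
  i=6: a_6=3, p_6 = 3*49 + 27 = 174, q_6 = 3*29 + 16 = 103.
q_6 = 103 > 56, so the last convergent with denominator <= 56 is p_5/q_5 = 49/29.
The closest fraction with denominator <= 56 is either p_5/q_5 or the intermediate fraction (k*p_5 + p_4)/(k*q_5 + q_4) with the largest k >= 1 whose denominator stays <= 56; these approach x as k grows, and every other convergent or intermediate fraction in range is farther away.
Largest k: floor((56 - q_4)/q_5) = floor((56 - 16)/29) = 1.
That gives (1*49 + 27)/(1*29 + 16) = 76/45.
Compare the errors: |x - 49/29| = |174*29 - 49*103|/(103*29) = 1/2987, and |x - 76/45| = |174*45 - 76*103|/(103*45) = 2/4635.
Cross-multiplying, 1*4635 = 4635 < 5974 = 2*2987, so 1/2987 is smaller: the convergent 49/29 is closer to x than 76/45.

49/29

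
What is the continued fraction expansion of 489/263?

Run the Euclidean algorithm on 489 and 263; the successive quotients are the partial quotients a_0, a_1, ... (each step inverts the fractional part left over by the previous one):
  489 = 1*263 + 226, so a_0 = 1.
  263 = 1*226 + 37, so a_1 = 1.
  226 = 6*37 + 4, so a_2 = 6.
  37 = 9*4 + 1, so a_3 = 9.
  4 = 4*1 + 0, so a_4 = 4.
The remainder reaches 0 after 5 divisions, so the expansion has 5 partial quotients, read off in order.

[1; 1, 6, 9, 4]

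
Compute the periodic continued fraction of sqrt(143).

[11; (1, 22)]

Write x_i = (sqrt(143) + m_i)/d_i with (m_0, d_0) = (0, 1). a_0 = floor(sqrt(143)) = 11, since 11^2 = 121 <= 143 < 144 = 12^2.
Iterate m_{i+1} = d_i*a_i - m_i, d_{i+1} = (143 - m_{i+1}^2)/d_i, a_{i+1} = floor((a_0 + m_{i+1})/d_{i+1}):
  m_1 = 1*11 - 0 = 11, d_1 = (143 - 11^2)/1 = 22/1 = 22, a_1 = floor((11 + 11)/22) = 1.
  m_2 = 22*1 - 11 = 11, d_2 = (143 - 11^2)/22 = 22/22 = 1, a_2 = floor((11 + 11)/1) = 22.
  m_3 = 1*22 - 11 = 11, d_3 = (143 - 11^2)/1 = 22/1 = 22: (m_3, d_3) = (m_1, d_1) = (11, 22), so from here the quotients repeat a_1, a_2; the period length is 2.
Hence the expansion of sqrt(143) is a_0 = 11 followed by the repeating block 1, 22 (period 2).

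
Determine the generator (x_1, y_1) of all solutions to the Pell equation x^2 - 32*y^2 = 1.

(x, y) = (17, 3)

First expand sqrt(32) as a continued fraction. With x_i = (sqrt(32) + m_i)/d_i and (m_0, d_0) = (0, 1): a_0 = floor(sqrt(32)) = 5, since 5^2 = 25 <= 32 < 36 = 6^2.
Iterate m_{i+1} = d_i*a_i - m_i, d_{i+1} = (32 - m_{i+1}^2)/d_i, a_{i+1} = floor((a_0 + m_{i+1})/d_{i+1}):
  m_1 = 1*5 - 0 = 5, d_1 = (32 - 5^2)/1 = 7/1 = 7, a_1 = floor((5 + 5)/7) = 1.
  m_2 = 7*1 - 5 = 2, d_2 = (32 - 2^2)/7 = 28/7 = 4, a_2 = floor((5 + 2)/4) = 1.
  m_3 = 4*1 - 2 = 2, d_3 = (32 - 2^2)/4 = 28/4 = 7, a_3 = floor((5 + 2)/7) = 1.
  m_4 = 7*1 - 2 = 5, d_4 = (32 - 5^2)/7 = 7/7 = 1, a_4 = floor((5 + 5)/1) = 10.
  m_5 = 1*10 - 5 = 5, d_5 = (32 - 5^2)/1 = 7/1 = 7: (m_5, d_5) = (m_1, d_1) = (5, 7), so from here the quotients repeat a_1, ..., a_4; the period length is 4.
So sqrt(32) = [5; (1, 1, 1, 10)] with period length k = 4.
k is even, so the fundamental solution of x^2 - 32y^2 = 1 is (p_{k-1}, q_{k-1}) = (p_3, q_3); compute convergents through index 3.
Convergents (p_i = a_i*p_{i-1} + p_{i-2}, q_i = a_i*q_{i-1} + q_{i-2} with p_{-2}=0, p_{-1}=1, q_{-2}=1, q_{-1}=0):
  i=0: a_0=5, p_0 = 5*1 + 0 = 5, q_0 = 5*0 + 1 = 1.
  i=1: a_1=1, p_1 = 1*5 + 1 = 6, q_1 = 1*1 + 0 = 1.
  i=2: a_2=1, p_2 = 1*6 + 5 = 11, q_2 = 1*1 + 1 = 2.
  i=3: a_3=1, p_3 = 1*11 + 6 = 17, q_3 = 1*2 + 1 = 3.
Check: 17^2 - 32*3^2 = 289 - 288 = 1, so (x, y) = (17, 3) solves the equation, and by the theorem it is the least positive solution.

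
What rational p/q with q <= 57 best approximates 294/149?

73/37

Expand x = 294/149 as a continued fraction with the Euclidean algorithm:
  294 = 1*149 + 145, so a_0 = 1.
  149 = 1*145 + 4, so a_1 = 1.
  145 = 36*4 + 1, so a_2 = 36.
  4 = 4*1 + 0, so a_3 = 4.
so x = [1; 1, 36, 4].
Convergents (p_i = a_i*p_{i-1} + p_{i-2}, q_i = a_i*q_{i-1} + q_{i-2} with p_{-2}=0, p_{-1}=1, q_{-2}=1, q_{-1}=0), until the denominator exceeds 57:
  i=0: a_0=1, p_0 = 1*1 + 0 = 1, q_0 = 1*0 + 1 = 1.
  i=1: a_1=1, p_1 = 1*1 + 1 = 2, q_1 = 1*1 + 0 = 1.
  i=2: a_2=36, p_2 = 36*2 + 1 = 73, q_2 = 36*1 + 1 = 37.
  i=3: a_3=4, p_3 = 4*73 + 2 = 294, q_3 = 4*37 + 1 = 149.
q_3 = 149 > 57, so the last convergent with denominator <= 57 is p_2/q_2 = 73/37.
The closest fraction with denominator <= 57 is either p_2/q_2 or the intermediate fraction (k*p_2 + p_1)/(k*q_2 + q_1) with the largest k >= 1 whose denominator stays <= 57; these approach x as k grows, and every other convergent or intermediate fraction in range is farther away.
Largest k: floor((57 - q_1)/q_2) = floor((57 - 1)/37) = 1.
That gives (1*73 + 2)/(1*37 + 1) = 75/38.
Compare the errors: |x - 73/37| = |294*37 - 73*149|/(149*37) = 1/5513, and |x - 75/38| = |294*38 - 75*149|/(149*38) = 3/5662.
Cross-multiplying, 1*5662 = 5662 < 16539 = 3*5513, so 1/5513 is smaller: the convergent 73/37 is closer to x than 75/38.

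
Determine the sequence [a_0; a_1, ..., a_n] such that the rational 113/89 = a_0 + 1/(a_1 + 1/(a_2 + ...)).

[1; 3, 1, 2, 2, 3]

Run the Euclidean algorithm on 113 and 89; the successive quotients are the partial quotients a_0, a_1, ... (each step inverts the fractional part left over by the previous one):
  113 = 1*89 + 24, so a_0 = 1.
  89 = 3*24 + 17, so a_1 = 3.
  24 = 1*17 + 7, so a_2 = 1.
  17 = 2*7 + 3, so a_3 = 2.
  7 = 2*3 + 1, so a_4 = 2.
  3 = 3*1 + 0, so a_5 = 3.
The remainder reaches 0 after 6 divisions, so the expansion has 6 partial quotients, read off in order.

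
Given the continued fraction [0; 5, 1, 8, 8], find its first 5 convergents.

Using the convergent recurrence p_i = a_i*p_{i-1} + p_{i-2}, q_i = a_i*q_{i-1} + q_{i-2} with p_{-2}=0, p_{-1}=1, q_{-2}=1, q_{-1}=0:
  i=0: a_0=0, p_0 = 0*1 + 0 = 0, q_0 = 0*0 + 1 = 1.
  i=1: a_1=5, p_1 = 5*0 + 1 = 1, q_1 = 5*1 + 0 = 5.
  i=2: a_2=1, p_2 = 1*1 + 0 = 1, q_2 = 1*5 + 1 = 6.
  i=3: a_3=8, p_3 = 8*1 + 1 = 9, q_3 = 8*6 + 5 = 53.
  i=4: a_4=8, p_4 = 8*9 + 1 = 73, q_4 = 8*53 + 6 = 430.

0/1, 1/5, 1/6, 9/53, 73/430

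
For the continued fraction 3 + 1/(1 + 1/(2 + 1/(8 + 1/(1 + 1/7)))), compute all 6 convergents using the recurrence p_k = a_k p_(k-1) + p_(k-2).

3/1, 4/1, 11/3, 92/25, 103/28, 813/221

Using the convergent recurrence p_i = a_i*p_{i-1} + p_{i-2}, q_i = a_i*q_{i-1} + q_{i-2} with p_{-2}=0, p_{-1}=1, q_{-2}=1, q_{-1}=0:
  i=0: a_0=3, p_0 = 3*1 + 0 = 3, q_0 = 3*0 + 1 = 1.
  i=1: a_1=1, p_1 = 1*3 + 1 = 4, q_1 = 1*1 + 0 = 1.
  i=2: a_2=2, p_2 = 2*4 + 3 = 11, q_2 = 2*1 + 1 = 3.
  i=3: a_3=8, p_3 = 8*11 + 4 = 92, q_3 = 8*3 + 1 = 25.
  i=4: a_4=1, p_4 = 1*92 + 11 = 103, q_4 = 1*25 + 3 = 28.
  i=5: a_5=7, p_5 = 7*103 + 92 = 813, q_5 = 7*28 + 25 = 221.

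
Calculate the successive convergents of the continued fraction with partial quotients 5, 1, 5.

Using the convergent recurrence p_i = a_i*p_{i-1} + p_{i-2}, q_i = a_i*q_{i-1} + q_{i-2} with p_{-2}=0, p_{-1}=1, q_{-2}=1, q_{-1}=0:
  i=0: a_0=5, p_0 = 5*1 + 0 = 5, q_0 = 5*0 + 1 = 1.
  i=1: a_1=1, p_1 = 1*5 + 1 = 6, q_1 = 1*1 + 0 = 1.
  i=2: a_2=5, p_2 = 5*6 + 5 = 35, q_2 = 5*1 + 1 = 6.

5/1, 6/1, 35/6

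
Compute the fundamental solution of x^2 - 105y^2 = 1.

First expand sqrt(105) as a continued fraction. With x_i = (sqrt(105) + m_i)/d_i and (m_0, d_0) = (0, 1): a_0 = floor(sqrt(105)) = 10, since 10^2 = 100 <= 105 < 121 = 11^2.
Iterate m_{i+1} = d_i*a_i - m_i, d_{i+1} = (105 - m_{i+1}^2)/d_i, a_{i+1} = floor((a_0 + m_{i+1})/d_{i+1}):
  m_1 = 1*10 - 0 = 10, d_1 = (105 - 10^2)/1 = 5/1 = 5, a_1 = floor((10 + 10)/5) = 4.
  m_2 = 5*4 - 10 = 10, d_2 = (105 - 10^2)/5 = 5/5 = 1, a_2 = floor((10 + 10)/1) = 20.
  m_3 = 1*20 - 10 = 10, d_3 = (105 - 10^2)/1 = 5/1 = 5: (m_3, d_3) = (m_1, d_1) = (10, 5), so from here the quotients repeat a_1, a_2; the period length is 2.
So sqrt(105) = [10; (4, 20)] with period length k = 2.
k is even, so the fundamental solution of x^2 - 105y^2 = 1 is (p_{k-1}, q_{k-1}) = (p_1, q_1); compute convergents through index 1.
Convergents (p_i = a_i*p_{i-1} + p_{i-2}, q_i = a_i*q_{i-1} + q_{i-2} with p_{-2}=0, p_{-1}=1, q_{-2}=1, q_{-1}=0):
  i=0: a_0=10, p_0 = 10*1 + 0 = 10, q_0 = 10*0 + 1 = 1.
  i=1: a_1=4, p_1 = 4*10 + 1 = 41, q_1 = 4*1 + 0 = 4.
Check: 41^2 - 105*4^2 = 1681 - 1680 = 1, so (x, y) = (41, 4) solves the equation, and by the theorem it is the least positive solution.

(x, y) = (41, 4)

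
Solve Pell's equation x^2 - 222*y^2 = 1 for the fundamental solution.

(x, y) = (149, 10)

First expand sqrt(222) as a continued fraction. With x_i = (sqrt(222) + m_i)/d_i and (m_0, d_0) = (0, 1): a_0 = floor(sqrt(222)) = 14, since 14^2 = 196 <= 222 < 225 = 15^2.
Iterate m_{i+1} = d_i*a_i - m_i, d_{i+1} = (222 - m_{i+1}^2)/d_i, a_{i+1} = floor((a_0 + m_{i+1})/d_{i+1}):
  m_1 = 1*14 - 0 = 14, d_1 = (222 - 14^2)/1 = 26/1 = 26, a_1 = floor((14 + 14)/26) = 1.
  m_2 = 26*1 - 14 = 12, d_2 = (222 - 12^2)/26 = 78/26 = 3, a_2 = floor((14 + 12)/3) = 8.
  m_3 = 3*8 - 12 = 12, d_3 = (222 - 12^2)/3 = 78/3 = 26, a_3 = floor((14 + 12)/26) = 1.
  m_4 = 26*1 - 12 = 14, d_4 = (222 - 14^2)/26 = 26/26 = 1, a_4 = floor((14 + 14)/1) = 28.
  m_5 = 1*28 - 14 = 14, d_5 = (222 - 14^2)/1 = 26/1 = 26: (m_5, d_5) = (m_1, d_1) = (14, 26), so from here the quotients repeat a_1, ..., a_4; the period length is 4.
So sqrt(222) = [14; (1, 8, 1, 28)] with period length k = 4.
k is even, so the fundamental solution of x^2 - 222y^2 = 1 is (p_{k-1}, q_{k-1}) = (p_3, q_3); compute convergents through index 3.
Convergents (p_i = a_i*p_{i-1} + p_{i-2}, q_i = a_i*q_{i-1} + q_{i-2} with p_{-2}=0, p_{-1}=1, q_{-2}=1, q_{-1}=0):
  i=0: a_0=14, p_0 = 14*1 + 0 = 14, q_0 = 14*0 + 1 = 1.
  i=1: a_1=1, p_1 = 1*14 + 1 = 15, q_1 = 1*1 + 0 = 1.
  i=2: a_2=8, p_2 = 8*15 + 14 = 134, q_2 = 8*1 + 1 = 9.
  i=3: a_3=1, p_3 = 1*134 + 15 = 149, q_3 = 1*9 + 1 = 10.
Check: 149^2 - 222*10^2 = 22201 - 22200 = 1, so (x, y) = (149, 10) solves the equation, and by the theorem it is the least positive solution.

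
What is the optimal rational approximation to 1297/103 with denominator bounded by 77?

Expand x = 1297/103 as a continued fraction with the Euclidean algorithm:
  1297 = 12*103 + 61, so a_0 = 12.
  103 = 1*61 + 42, so a_1 = 1.
  61 = 1*42 + 19, so a_2 = 1.
  42 = 2*19 + 4, so a_3 = 2.
  19 = 4*4 + 3, so a_4 = 4.
  4 = 1*3 + 1, so a_5 = 1.
  3 = 3*1 + 0, so a_6 = 3.
so x = [12; 1, 1, 2, 4, 1, 3].
Convergents (p_i = a_i*p_{i-1} + p_{i-2}, q_i = a_i*q_{i-1} + q_{i-2} with p_{-2}=0, p_{-1}=1, q_{-2}=1, q_{-1}=0), until the denominator exceeds 77:
  i=0: a_0=12, p_0 = 12*1 + 0 = 12, q_0 = 12*0 + 1 = 1.
  i=1: a_1=1, p_1 = 1*12 + 1 = 13, q_1 = 1*1 + 0 = 1.
  i=2: a_2=1, p_2 = 1*13 + 12 = 25, q_2 = 1*1 + 1 = 2.
  i=3: a_3=2, p_3 = 2*25 + 13 = 63, q_3 = 2*2 + 1 = 5.
  i=4: a_4=4, p_4 = 4*63 + 25 = 277, q_4 = 4*5 + 2 = 22.
  i=5: a_5=1, p_5 = 1*277 + 63 = 340, q_5 = 1*22 + 5 = 27.
  i=6: a_6=3, p_6 = 3*340 + 277 = 1297, q_6 = 3*27 + 22 = 103.
q_6 = 103 > 77, so the last convergent with denominator <= 77 is p_5/q_5 = 340/27.
The closest fraction with denominator <= 77 is either p_5/q_5 or the intermediate fraction (k*p_5 + p_4)/(k*q_5 + q_4) with the largest k >= 1 whose denominator stays <= 77; these approach x as k grows, and every other convergent or intermediate fraction in range is farther away.
Largest k: floor((77 - q_4)/q_5) = floor((77 - 22)/27) = 2.
That gives (2*340 + 277)/(2*27 + 22) = 957/76.
Compare the errors: |x - 340/27| = |1297*27 - 340*103|/(103*27) = 1/2781, and |x - 957/76| = |1297*76 - 957*103|/(103*76) = 1/7828.
Cross-multiplying, 1*2781 = 2781 < 7828 = 1*7828, so 1/7828 is smaller: the intermediate fraction 957/76 is closer to x than 340/27.

957/76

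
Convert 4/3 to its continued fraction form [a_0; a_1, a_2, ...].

Run the Euclidean algorithm on 4 and 3; the successive quotients are the partial quotients a_0, a_1, ... (each step inverts the fractional part left over by the previous one):
  4 = 1*3 + 1, so a_0 = 1.
  3 = 3*1 + 0, so a_1 = 3.
The remainder reaches 0 after 2 divisions, so the expansion has 2 partial quotients, read off in order.

[1; 3]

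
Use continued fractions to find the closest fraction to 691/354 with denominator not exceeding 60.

41/21

Expand x = 691/354 as a continued fraction with the Euclidean algorithm:
  691 = 1*354 + 337, so a_0 = 1.
  354 = 1*337 + 17, so a_1 = 1.
  337 = 19*17 + 14, so a_2 = 19.
  17 = 1*14 + 3, so a_3 = 1.
  14 = 4*3 + 2, so a_4 = 4.
  3 = 1*2 + 1, so a_5 = 1.
  2 = 2*1 + 0, so a_6 = 2.
so x = [1; 1, 19, 1, 4, 1, 2].
Convergents (p_i = a_i*p_{i-1} + p_{i-2}, q_i = a_i*q_{i-1} + q_{i-2} with p_{-2}=0, p_{-1}=1, q_{-2}=1, q_{-1}=0), until the denominator exceeds 60:
  i=0: a_0=1, p_0 = 1*1 + 0 = 1, q_0 = 1*0 + 1 = 1.
  i=1: a_1=1, p_1 = 1*1 + 1 = 2, q_1 = 1*1 + 0 = 1.
  i=2: a_2=19, p_2 = 19*2 + 1 = 39, q_2 = 19*1 + 1 = 20.
  i=3: a_3=1, p_3 = 1*39 + 2 = 41, q_3 = 1*20 + 1 = 21.
  i=4: a_4=4, p_4 = 4*41 + 39 = 203, q_4 = 4*21 + 20 = 104.
q_4 = 104 > 60, so the last convergent with denominator <= 60 is p_3/q_3 = 41/21.
The closest fraction with denominator <= 60 is either p_3/q_3 or the intermediate fraction (k*p_3 + p_2)/(k*q_3 + q_2) with the largest k >= 1 whose denominator stays <= 60; these approach x as k grows, and every other convergent or intermediate fraction in range is farther away.
Largest k: floor((60 - q_2)/q_3) = floor((60 - 20)/21) = 1.
That gives (1*41 + 39)/(1*21 + 20) = 80/41.
Compare the errors: |x - 41/21| = |691*21 - 41*354|/(354*21) = 3/7434, and |x - 80/41| = |691*41 - 80*354|/(354*41) = 11/14514.
Cross-multiplying, 3*14514 = 43542 < 81774 = 11*7434, so 3/7434 is smaller: the convergent 41/21 is closer to x than 80/41.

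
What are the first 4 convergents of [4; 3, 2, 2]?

4/1, 13/3, 30/7, 73/17

Using the convergent recurrence p_i = a_i*p_{i-1} + p_{i-2}, q_i = a_i*q_{i-1} + q_{i-2} with p_{-2}=0, p_{-1}=1, q_{-2}=1, q_{-1}=0:
  i=0: a_0=4, p_0 = 4*1 + 0 = 4, q_0 = 4*0 + 1 = 1.
  i=1: a_1=3, p_1 = 3*4 + 1 = 13, q_1 = 3*1 + 0 = 3.
  i=2: a_2=2, p_2 = 2*13 + 4 = 30, q_2 = 2*3 + 1 = 7.
  i=3: a_3=2, p_3 = 2*30 + 13 = 73, q_3 = 2*7 + 3 = 17.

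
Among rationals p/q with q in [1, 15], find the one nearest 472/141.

Expand x = 472/141 as a continued fraction with the Euclidean algorithm:
  472 = 3*141 + 49, so a_0 = 3.
  141 = 2*49 + 43, so a_1 = 2.
  49 = 1*43 + 6, so a_2 = 1.
  43 = 7*6 + 1, so a_3 = 7.
  6 = 6*1 + 0, so a_4 = 6.
so x = [3; 2, 1, 7, 6].
Convergents (p_i = a_i*p_{i-1} + p_{i-2}, q_i = a_i*q_{i-1} + q_{i-2} with p_{-2}=0, p_{-1}=1, q_{-2}=1, q_{-1}=0), until the denominator exceeds 15:
  i=0: a_0=3, p_0 = 3*1 + 0 = 3, q_0 = 3*0 + 1 = 1.
  i=1: a_1=2, p_1 = 2*3 + 1 = 7, q_1 = 2*1 + 0 = 2.
  i=2: a_2=1, p_2 = 1*7 + 3 = 10, q_2 = 1*2 + 1 = 3.
  i=3: a_3=7, p_3 = 7*10 + 7 = 77, q_3 = 7*3 + 2 = 23.
q_3 = 23 > 15, so the last convergent with denominator <= 15 is p_2/q_2 = 10/3.
The closest fraction with denominator <= 15 is either p_2/q_2 or the intermediate fraction (k*p_2 + p_1)/(k*q_2 + q_1) with the largest k >= 1 whose denominator stays <= 15; these approach x as k grows, and every other convergent or intermediate fraction in range is farther away.
Largest k: floor((15 - q_1)/q_2) = floor((15 - 2)/3) = 4.
That gives (4*10 + 7)/(4*3 + 2) = 47/14.
Compare the errors: |x - 10/3| = |472*3 - 10*141|/(141*3) = 6/423, and |x - 47/14| = |472*14 - 47*141|/(141*14) = 19/1974.
Cross-multiplying, 19*423 = 8037 < 11844 = 6*1974, so 19/1974 is smaller: the intermediate fraction 47/14 is closer to x than 10/3.

47/14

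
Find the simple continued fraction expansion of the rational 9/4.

Run the Euclidean algorithm on 9 and 4; the successive quotients are the partial quotients a_0, a_1, ... (each step inverts the fractional part left over by the previous one):
  9 = 2*4 + 1, so a_0 = 2.
  4 = 4*1 + 0, so a_1 = 4.
The remainder reaches 0 after 2 divisions, so the expansion has 2 partial quotients, read off in order.

[2; 4]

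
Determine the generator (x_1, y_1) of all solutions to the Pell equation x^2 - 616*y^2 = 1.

First expand sqrt(616) as a continued fraction. With x_i = (sqrt(616) + m_i)/d_i and (m_0, d_0) = (0, 1): a_0 = floor(sqrt(616)) = 24, since 24^2 = 576 <= 616 < 625 = 25^2.
Iterate m_{i+1} = d_i*a_i - m_i, d_{i+1} = (616 - m_{i+1}^2)/d_i, a_{i+1} = floor((a_0 + m_{i+1})/d_{i+1}):
  m_1 = 1*24 - 0 = 24, d_1 = (616 - 24^2)/1 = 40/1 = 40, a_1 = floor((24 + 24)/40) = 1.
  m_2 = 40*1 - 24 = 16, d_2 = (616 - 16^2)/40 = 360/40 = 9, a_2 = floor((24 + 16)/9) = 4.
  m_3 = 9*4 - 16 = 20, d_3 = (616 - 20^2)/9 = 216/9 = 24, a_3 = floor((24 + 20)/24) = 1.
  m_4 = 24*1 - 20 = 4, d_4 = (616 - 4^2)/24 = 600/24 = 25, a_4 = floor((24 + 4)/25) = 1.
  m_5 = 25*1 - 4 = 21, d_5 = (616 - 21^2)/25 = 175/25 = 7, a_5 = floor((24 + 21)/7) = 6.
  m_6 = 7*6 - 21 = 21, d_6 = (616 - 21^2)/7 = 175/7 = 25, a_6 = floor((24 + 21)/25) = 1.
  m_7 = 25*1 - 21 = 4, d_7 = (616 - 4^2)/25 = 600/25 = 24, a_7 = floor((24 + 4)/24) = 1.
  m_8 = 24*1 - 4 = 20, d_8 = (616 - 20^2)/24 = 216/24 = 9, a_8 = floor((24 + 20)/9) = 4.
  m_9 = 9*4 - 20 = 16, d_9 = (616 - 16^2)/9 = 360/9 = 40, a_9 = floor((24 + 16)/40) = 1.
  m_10 = 40*1 - 16 = 24, d_10 = (616 - 24^2)/40 = 40/40 = 1, a_10 = floor((24 + 24)/1) = 48.
  m_11 = 1*48 - 24 = 24, d_11 = (616 - 24^2)/1 = 40/1 = 40: (m_11, d_11) = (m_1, d_1) = (24, 40), so from here the quotients repeat a_1, ..., a_10; the period length is 10.
So sqrt(616) = [24; (1, 4, 1, 1, 6, 1, 1, 4, 1, 48)] with period length k = 10.
k is even, so the fundamental solution of x^2 - 616y^2 = 1 is (p_{k-1}, q_{k-1}) = (p_9, q_9); compute convergents through index 9.
Convergents (p_i = a_i*p_{i-1} + p_{i-2}, q_i = a_i*q_{i-1} + q_{i-2} with p_{-2}=0, p_{-1}=1, q_{-2}=1, q_{-1}=0):
  i=0: a_0=24, p_0 = 24*1 + 0 = 24, q_0 = 24*0 + 1 = 1.
  i=1: a_1=1, p_1 = 1*24 + 1 = 25, q_1 = 1*1 + 0 = 1.
  i=2: a_2=4, p_2 = 4*25 + 24 = 124, q_2 = 4*1 + 1 = 5.
  i=3: a_3=1, p_3 = 1*124 + 25 = 149, q_3 = 1*5 + 1 = 6.
  i=4: a_4=1, p_4 = 1*149 + 124 = 273, q_4 = 1*6 + 5 = 11.
  i=5: a_5=6, p_5 = 6*273 + 149 = 1787, q_5 = 6*11 + 6 = 72.
  i=6: a_6=1, p_6 = 1*1787 + 273 = 2060, q_6 = 1*72 + 11 = 83.
  i=7: a_7=1, p_7 = 1*2060 + 1787 = 3847, q_7 = 1*83 + 72 = 155.
  i=8: a_8=4, p_8 = 4*3847 + 2060 = 17448, q_8 = 4*155 + 83 = 703.
  i=9: a_9=1, p_9 = 1*17448 + 3847 = 21295, q_9 = 1*703 + 155 = 858.
Check: 21295^2 - 616*858^2 = 453477025 - 453477024 = 1, so (x, y) = (21295, 858) solves the equation, and by the theorem it is the least positive solution.

(x, y) = (21295, 858)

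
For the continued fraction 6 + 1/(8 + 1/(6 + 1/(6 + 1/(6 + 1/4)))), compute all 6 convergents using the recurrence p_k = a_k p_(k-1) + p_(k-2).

Using the convergent recurrence p_i = a_i*p_{i-1} + p_{i-2}, q_i = a_i*q_{i-1} + q_{i-2} with p_{-2}=0, p_{-1}=1, q_{-2}=1, q_{-1}=0:
  i=0: a_0=6, p_0 = 6*1 + 0 = 6, q_0 = 6*0 + 1 = 1.
  i=1: a_1=8, p_1 = 8*6 + 1 = 49, q_1 = 8*1 + 0 = 8.
  i=2: a_2=6, p_2 = 6*49 + 6 = 300, q_2 = 6*8 + 1 = 49.
  i=3: a_3=6, p_3 = 6*300 + 49 = 1849, q_3 = 6*49 + 8 = 302.
  i=4: a_4=6, p_4 = 6*1849 + 300 = 11394, q_4 = 6*302 + 49 = 1861.
  i=5: a_5=4, p_5 = 4*11394 + 1849 = 47425, q_5 = 4*1861 + 302 = 7746.

6/1, 49/8, 300/49, 1849/302, 11394/1861, 47425/7746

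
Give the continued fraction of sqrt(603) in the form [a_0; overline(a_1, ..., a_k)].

[24; overline(1, 1, 3, 1, 23, 1, 3, 1, 1, 48)]

Write x_i = (sqrt(603) + m_i)/d_i with (m_0, d_0) = (0, 1). a_0 = floor(sqrt(603)) = 24, since 24^2 = 576 <= 603 < 625 = 25^2.
Iterate m_{i+1} = d_i*a_i - m_i, d_{i+1} = (603 - m_{i+1}^2)/d_i, a_{i+1} = floor((a_0 + m_{i+1})/d_{i+1}):
  m_1 = 1*24 - 0 = 24, d_1 = (603 - 24^2)/1 = 27/1 = 27, a_1 = floor((24 + 24)/27) = 1.
  m_2 = 27*1 - 24 = 3, d_2 = (603 - 3^2)/27 = 594/27 = 22, a_2 = floor((24 + 3)/22) = 1.
  m_3 = 22*1 - 3 = 19, d_3 = (603 - 19^2)/22 = 242/22 = 11, a_3 = floor((24 + 19)/11) = 3.
  m_4 = 11*3 - 19 = 14, d_4 = (603 - 14^2)/11 = 407/11 = 37, a_4 = floor((24 + 14)/37) = 1.
  m_5 = 37*1 - 14 = 23, d_5 = (603 - 23^2)/37 = 74/37 = 2, a_5 = floor((24 + 23)/2) = 23.
  m_6 = 2*23 - 23 = 23, d_6 = (603 - 23^2)/2 = 74/2 = 37, a_6 = floor((24 + 23)/37) = 1.
  m_7 = 37*1 - 23 = 14, d_7 = (603 - 14^2)/37 = 407/37 = 11, a_7 = floor((24 + 14)/11) = 3.
  m_8 = 11*3 - 14 = 19, d_8 = (603 - 19^2)/11 = 242/11 = 22, a_8 = floor((24 + 19)/22) = 1.
  m_9 = 22*1 - 19 = 3, d_9 = (603 - 3^2)/22 = 594/22 = 27, a_9 = floor((24 + 3)/27) = 1.
  m_10 = 27*1 - 3 = 24, d_10 = (603 - 24^2)/27 = 27/27 = 1, a_10 = floor((24 + 24)/1) = 48.
  m_11 = 1*48 - 24 = 24, d_11 = (603 - 24^2)/1 = 27/1 = 27: (m_11, d_11) = (m_1, d_1) = (24, 27), so from here the quotients repeat a_1, ..., a_10; the period length is 10.
Hence the expansion of sqrt(603) is a_0 = 24 followed by the repeating block 1, 1, 3, 1, 23, 1, 3, 1, 1, 48 (period 10).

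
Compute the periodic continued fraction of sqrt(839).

Write x_i = (sqrt(839) + m_i)/d_i with (m_0, d_0) = (0, 1). a_0 = floor(sqrt(839)) = 28, since 28^2 = 784 <= 839 < 841 = 29^2.
Iterate m_{i+1} = d_i*a_i - m_i, d_{i+1} = (839 - m_{i+1}^2)/d_i, a_{i+1} = floor((a_0 + m_{i+1})/d_{i+1}):
  m_1 = 1*28 - 0 = 28, d_1 = (839 - 28^2)/1 = 55/1 = 55, a_1 = floor((28 + 28)/55) = 1.
  m_2 = 55*1 - 28 = 27, d_2 = (839 - 27^2)/55 = 110/55 = 2, a_2 = floor((28 + 27)/2) = 27.
  m_3 = 2*27 - 27 = 27, d_3 = (839 - 27^2)/2 = 110/2 = 55, a_3 = floor((28 + 27)/55) = 1.
  m_4 = 55*1 - 27 = 28, d_4 = (839 - 28^2)/55 = 55/55 = 1, a_4 = floor((28 + 28)/1) = 56.
  m_5 = 1*56 - 28 = 28, d_5 = (839 - 28^2)/1 = 55/1 = 55: (m_5, d_5) = (m_1, d_1) = (28, 55), so from here the quotients repeat a_1, ..., a_4; the period length is 4.
Hence the expansion of sqrt(839) is a_0 = 28 followed by the repeating block 1, 27, 1, 56 (period 4).

[28; (1, 27, 1, 56)]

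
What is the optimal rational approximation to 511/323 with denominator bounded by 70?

Expand x = 511/323 as a continued fraction with the Euclidean algorithm:
  511 = 1*323 + 188, so a_0 = 1.
  323 = 1*188 + 135, so a_1 = 1.
  188 = 1*135 + 53, so a_2 = 1.
  135 = 2*53 + 29, so a_3 = 2.
  53 = 1*29 + 24, so a_4 = 1.
  29 = 1*24 + 5, so a_5 = 1.
  24 = 4*5 + 4, so a_6 = 4.
  5 = 1*4 + 1, so a_7 = 1.
  4 = 4*1 + 0, so a_8 = 4.
so x = [1; 1, 1, 2, 1, 1, 4, 1, 4].
Convergents (p_i = a_i*p_{i-1} + p_{i-2}, q_i = a_i*q_{i-1} + q_{i-2} with p_{-2}=0, p_{-1}=1, q_{-2}=1, q_{-1}=0), until the denominator exceeds 70:
  i=0: a_0=1, p_0 = 1*1 + 0 = 1, q_0 = 1*0 + 1 = 1.
  i=1: a_1=1, p_1 = 1*1 + 1 = 2, q_1 = 1*1 + 0 = 1.
  i=2: a_2=1, p_2 = 1*2 + 1 = 3, q_2 = 1*1 + 1 = 2.
  i=3: a_3=2, p_3 = 2*3 + 2 = 8, q_3 = 2*2 + 1 = 5.
  i=4: a_4=1, p_4 = 1*8 + 3 = 11, q_4 = 1*5 + 2 = 7.
  i=5: a_5=1, p_5 = 1*11 + 8 = 19, q_5 = 1*7 + 5 = 12.
  i=6: a_6=4, p_6 = 4*19 + 11 = 87, q_6 = 4*12 + 7 = 55.
  i=7: a_7=1, p_7 = 1*87 + 19 = 106, q_7 = 1*55 + 12 = 67.
  i=8: a_8=4, p_8 = 4*106 + 87 = 511, q_8 = 4*67 + 55 = 323.
q_8 = 323 > 70, so the last convergent with denominator <= 70 is p_7/q_7 = 106/67.
The closest fraction with denominator <= 70 is either p_7/q_7 or the intermediate fraction (k*p_7 + p_6)/(k*q_7 + q_6) with the largest k >= 1 whose denominator stays <= 70; these approach x as k grows, and every other convergent or intermediate fraction in range is farther away.
Largest k: floor((70 - q_6)/q_7) = floor((70 - 55)/67) = 0.
Since k = 0, no intermediate fraction beyond p_7/q_7 has denominator <= 70, so the convergent 106/67 is the closest (its error is |511*67 - 106*323|/(323*67) = 1/21641).

106/67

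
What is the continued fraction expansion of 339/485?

[0; 1, 2, 3, 9, 2, 2]

Run the Euclidean algorithm on 339 and 485; the successive quotients are the partial quotients a_0, a_1, ... (each step inverts the fractional part left over by the previous one):
  339 = 0*485 + 339, so a_0 = 0.
  485 = 1*339 + 146, so a_1 = 1.
  339 = 2*146 + 47, so a_2 = 2.
  146 = 3*47 + 5, so a_3 = 3.
  47 = 9*5 + 2, so a_4 = 9.
  5 = 2*2 + 1, so a_5 = 2.
  2 = 2*1 + 0, so a_6 = 2.
The remainder reaches 0 after 7 divisions, so the expansion has 7 partial quotients, read off in order.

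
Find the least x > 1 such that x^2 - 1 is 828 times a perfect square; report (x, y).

(x, y) = (1151, 40)

First expand sqrt(828) as a continued fraction. With x_i = (sqrt(828) + m_i)/d_i and (m_0, d_0) = (0, 1): a_0 = floor(sqrt(828)) = 28, since 28^2 = 784 <= 828 < 841 = 29^2.
Iterate m_{i+1} = d_i*a_i - m_i, d_{i+1} = (828 - m_{i+1}^2)/d_i, a_{i+1} = floor((a_0 + m_{i+1})/d_{i+1}):
  m_1 = 1*28 - 0 = 28, d_1 = (828 - 28^2)/1 = 44/1 = 44, a_1 = floor((28 + 28)/44) = 1.
  m_2 = 44*1 - 28 = 16, d_2 = (828 - 16^2)/44 = 572/44 = 13, a_2 = floor((28 + 16)/13) = 3.
  m_3 = 13*3 - 16 = 23, d_3 = (828 - 23^2)/13 = 299/13 = 23, a_3 = floor((28 + 23)/23) = 2.
  m_4 = 23*2 - 23 = 23, d_4 = (828 - 23^2)/23 = 299/23 = 13, a_4 = floor((28 + 23)/13) = 3.
  m_5 = 13*3 - 23 = 16, d_5 = (828 - 16^2)/13 = 572/13 = 44, a_5 = floor((28 + 16)/44) = 1.
  m_6 = 44*1 - 16 = 28, d_6 = (828 - 28^2)/44 = 44/44 = 1, a_6 = floor((28 + 28)/1) = 56.
  m_7 = 1*56 - 28 = 28, d_7 = (828 - 28^2)/1 = 44/1 = 44: (m_7, d_7) = (m_1, d_1) = (28, 44), so from here the quotients repeat a_1, ..., a_6; the period length is 6.
So sqrt(828) = [28; (1, 3, 2, 3, 1, 56)] with period length k = 6.
k is even, so the fundamental solution of x^2 - 828y^2 = 1 is (p_{k-1}, q_{k-1}) = (p_5, q_5); compute convergents through index 5.
Convergents (p_i = a_i*p_{i-1} + p_{i-2}, q_i = a_i*q_{i-1} + q_{i-2} with p_{-2}=0, p_{-1}=1, q_{-2}=1, q_{-1}=0):
  i=0: a_0=28, p_0 = 28*1 + 0 = 28, q_0 = 28*0 + 1 = 1.
  i=1: a_1=1, p_1 = 1*28 + 1 = 29, q_1 = 1*1 + 0 = 1.
  i=2: a_2=3, p_2 = 3*29 + 28 = 115, q_2 = 3*1 + 1 = 4.
  i=3: a_3=2, p_3 = 2*115 + 29 = 259, q_3 = 2*4 + 1 = 9.
  i=4: a_4=3, p_4 = 3*259 + 115 = 892, q_4 = 3*9 + 4 = 31.
  i=5: a_5=1, p_5 = 1*892 + 259 = 1151, q_5 = 1*31 + 9 = 40.
Check: 1151^2 - 828*40^2 = 1324801 - 1324800 = 1, so (x, y) = (1151, 40) solves the equation, and by the theorem it is the least positive solution.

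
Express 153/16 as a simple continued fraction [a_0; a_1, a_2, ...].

Run the Euclidean algorithm on 153 and 16; the successive quotients are the partial quotients a_0, a_1, ... (each step inverts the fractional part left over by the previous one):
  153 = 9*16 + 9, so a_0 = 9.
  16 = 1*9 + 7, so a_1 = 1.
  9 = 1*7 + 2, so a_2 = 1.
  7 = 3*2 + 1, so a_3 = 3.
  2 = 2*1 + 0, so a_4 = 2.
The remainder reaches 0 after 5 divisions, so the expansion has 5 partial quotients, read off in order.

[9; 1, 1, 3, 2]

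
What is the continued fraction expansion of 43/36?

[1; 5, 7]

Run the Euclidean algorithm on 43 and 36; the successive quotients are the partial quotients a_0, a_1, ... (each step inverts the fractional part left over by the previous one):
  43 = 1*36 + 7, so a_0 = 1.
  36 = 5*7 + 1, so a_1 = 5.
  7 = 7*1 + 0, so a_2 = 7.
The remainder reaches 0 after 3 divisions, so the expansion has 3 partial quotients, read off in order.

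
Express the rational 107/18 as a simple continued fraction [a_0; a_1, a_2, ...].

[5; 1, 17]

Run the Euclidean algorithm on 107 and 18; the successive quotients are the partial quotients a_0, a_1, ... (each step inverts the fractional part left over by the previous one):
  107 = 5*18 + 17, so a_0 = 5.
  18 = 1*17 + 1, so a_1 = 1.
  17 = 17*1 + 0, so a_2 = 17.
The remainder reaches 0 after 3 divisions, so the expansion has 3 partial quotients, read off in order.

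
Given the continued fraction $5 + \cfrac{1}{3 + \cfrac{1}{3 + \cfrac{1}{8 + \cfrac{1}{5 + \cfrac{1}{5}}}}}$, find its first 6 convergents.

5/1, 16/3, 53/10, 440/83, 2253/425, 11705/2208

Using the convergent recurrence p_i = a_i*p_{i-1} + p_{i-2}, q_i = a_i*q_{i-1} + q_{i-2} with p_{-2}=0, p_{-1}=1, q_{-2}=1, q_{-1}=0:
  i=0: a_0=5, p_0 = 5*1 + 0 = 5, q_0 = 5*0 + 1 = 1.
  i=1: a_1=3, p_1 = 3*5 + 1 = 16, q_1 = 3*1 + 0 = 3.
  i=2: a_2=3, p_2 = 3*16 + 5 = 53, q_2 = 3*3 + 1 = 10.
  i=3: a_3=8, p_3 = 8*53 + 16 = 440, q_3 = 8*10 + 3 = 83.
  i=4: a_4=5, p_4 = 5*440 + 53 = 2253, q_4 = 5*83 + 10 = 425.
  i=5: a_5=5, p_5 = 5*2253 + 440 = 11705, q_5 = 5*425 + 83 = 2208.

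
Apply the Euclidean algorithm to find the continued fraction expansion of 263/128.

Run the Euclidean algorithm on 263 and 128; the successive quotients are the partial quotients a_0, a_1, ... (each step inverts the fractional part left over by the previous one):
  263 = 2*128 + 7, so a_0 = 2.
  128 = 18*7 + 2, so a_1 = 18.
  7 = 3*2 + 1, so a_2 = 3.
  2 = 2*1 + 0, so a_3 = 2.
The remainder reaches 0 after 4 divisions, so the expansion has 4 partial quotients, read off in order.

[2; 18, 3, 2]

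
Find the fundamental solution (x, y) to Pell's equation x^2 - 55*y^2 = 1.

(x, y) = (89, 12)

First expand sqrt(55) as a continued fraction. With x_i = (sqrt(55) + m_i)/d_i and (m_0, d_0) = (0, 1): a_0 = floor(sqrt(55)) = 7, since 7^2 = 49 <= 55 < 64 = 8^2.
Iterate m_{i+1} = d_i*a_i - m_i, d_{i+1} = (55 - m_{i+1}^2)/d_i, a_{i+1} = floor((a_0 + m_{i+1})/d_{i+1}):
  m_1 = 1*7 - 0 = 7, d_1 = (55 - 7^2)/1 = 6/1 = 6, a_1 = floor((7 + 7)/6) = 2.
  m_2 = 6*2 - 7 = 5, d_2 = (55 - 5^2)/6 = 30/6 = 5, a_2 = floor((7 + 5)/5) = 2.
  m_3 = 5*2 - 5 = 5, d_3 = (55 - 5^2)/5 = 30/5 = 6, a_3 = floor((7 + 5)/6) = 2.
  m_4 = 6*2 - 5 = 7, d_4 = (55 - 7^2)/6 = 6/6 = 1, a_4 = floor((7 + 7)/1) = 14.
  m_5 = 1*14 - 7 = 7, d_5 = (55 - 7^2)/1 = 6/1 = 6: (m_5, d_5) = (m_1, d_1) = (7, 6), so from here the quotients repeat a_1, ..., a_4; the period length is 4.
So sqrt(55) = [7; (2, 2, 2, 14)] with period length k = 4.
k is even, so the fundamental solution of x^2 - 55y^2 = 1 is (p_{k-1}, q_{k-1}) = (p_3, q_3); compute convergents through index 3.
Convergents (p_i = a_i*p_{i-1} + p_{i-2}, q_i = a_i*q_{i-1} + q_{i-2} with p_{-2}=0, p_{-1}=1, q_{-2}=1, q_{-1}=0):
  i=0: a_0=7, p_0 = 7*1 + 0 = 7, q_0 = 7*0 + 1 = 1.
  i=1: a_1=2, p_1 = 2*7 + 1 = 15, q_1 = 2*1 + 0 = 2.
  i=2: a_2=2, p_2 = 2*15 + 7 = 37, q_2 = 2*2 + 1 = 5.
  i=3: a_3=2, p_3 = 2*37 + 15 = 89, q_3 = 2*5 + 2 = 12.
Check: 89^2 - 55*12^2 = 7921 - 7920 = 1, so (x, y) = (89, 12) solves the equation, and by the theorem it is the least positive solution.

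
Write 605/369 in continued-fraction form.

Run the Euclidean algorithm on 605 and 369; the successive quotients are the partial quotients a_0, a_1, ... (each step inverts the fractional part left over by the previous one):
  605 = 1*369 + 236, so a_0 = 1.
  369 = 1*236 + 133, so a_1 = 1.
  236 = 1*133 + 103, so a_2 = 1.
  133 = 1*103 + 30, so a_3 = 1.
  103 = 3*30 + 13, so a_4 = 3.
  30 = 2*13 + 4, so a_5 = 2.
  13 = 3*4 + 1, so a_6 = 3.
  4 = 4*1 + 0, so a_7 = 4.
The remainder reaches 0 after 8 divisions, so the expansion has 8 partial quotients, read off in order.

[1; 1, 1, 1, 3, 2, 3, 4]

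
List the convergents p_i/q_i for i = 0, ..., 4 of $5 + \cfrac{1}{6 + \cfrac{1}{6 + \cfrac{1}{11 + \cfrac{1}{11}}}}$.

5/1, 31/6, 191/37, 2132/413, 23643/4580

Using the convergent recurrence p_i = a_i*p_{i-1} + p_{i-2}, q_i = a_i*q_{i-1} + q_{i-2} with p_{-2}=0, p_{-1}=1, q_{-2}=1, q_{-1}=0:
  i=0: a_0=5, p_0 = 5*1 + 0 = 5, q_0 = 5*0 + 1 = 1.
  i=1: a_1=6, p_1 = 6*5 + 1 = 31, q_1 = 6*1 + 0 = 6.
  i=2: a_2=6, p_2 = 6*31 + 5 = 191, q_2 = 6*6 + 1 = 37.
  i=3: a_3=11, p_3 = 11*191 + 31 = 2132, q_3 = 11*37 + 6 = 413.
  i=4: a_4=11, p_4 = 11*2132 + 191 = 23643, q_4 = 11*413 + 37 = 4580.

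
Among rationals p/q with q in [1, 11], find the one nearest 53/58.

10/11

Expand x = 53/58 as a continued fraction with the Euclidean algorithm:
  53 = 0*58 + 53, so a_0 = 0.
  58 = 1*53 + 5, so a_1 = 1.
  53 = 10*5 + 3, so a_2 = 10.
  5 = 1*3 + 2, so a_3 = 1.
  3 = 1*2 + 1, so a_4 = 1.
  2 = 2*1 + 0, so a_5 = 2.
so x = [0; 1, 10, 1, 1, 2].
Convergents (p_i = a_i*p_{i-1} + p_{i-2}, q_i = a_i*q_{i-1} + q_{i-2} with p_{-2}=0, p_{-1}=1, q_{-2}=1, q_{-1}=0), until the denominator exceeds 11:
  i=0: a_0=0, p_0 = 0*1 + 0 = 0, q_0 = 0*0 + 1 = 1.
  i=1: a_1=1, p_1 = 1*0 + 1 = 1, q_1 = 1*1 + 0 = 1.
  i=2: a_2=10, p_2 = 10*1 + 0 = 10, q_2 = 10*1 + 1 = 11.
  i=3: a_3=1, p_3 = 1*10 + 1 = 11, q_3 = 1*11 + 1 = 12.
q_3 = 12 > 11, so the last convergent with denominator <= 11 is p_2/q_2 = 10/11.
The closest fraction with denominator <= 11 is either p_2/q_2 or the intermediate fraction (k*p_2 + p_1)/(k*q_2 + q_1) with the largest k >= 1 whose denominator stays <= 11; these approach x as k grows, and every other convergent or intermediate fraction in range is farther away.
Largest k: floor((11 - q_1)/q_2) = floor((11 - 1)/11) = 0.
Since k = 0, no intermediate fraction beyond p_2/q_2 has denominator <= 11, so the convergent 10/11 is the closest (its error is |53*11 - 10*58|/(58*11) = 3/638).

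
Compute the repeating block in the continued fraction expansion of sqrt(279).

Write x_i = (sqrt(279) + m_i)/d_i with (m_0, d_0) = (0, 1). a_0 = floor(sqrt(279)) = 16, since 16^2 = 256 <= 279 < 289 = 17^2.
Iterate m_{i+1} = d_i*a_i - m_i, d_{i+1} = (279 - m_{i+1}^2)/d_i, a_{i+1} = floor((a_0 + m_{i+1})/d_{i+1}):
  m_1 = 1*16 - 0 = 16, d_1 = (279 - 16^2)/1 = 23/1 = 23, a_1 = floor((16 + 16)/23) = 1.
  m_2 = 23*1 - 16 = 7, d_2 = (279 - 7^2)/23 = 230/23 = 10, a_2 = floor((16 + 7)/10) = 2.
  m_3 = 10*2 - 7 = 13, d_3 = (279 - 13^2)/10 = 110/10 = 11, a_3 = floor((16 + 13)/11) = 2.
  m_4 = 11*2 - 13 = 9, d_4 = (279 - 9^2)/11 = 198/11 = 18, a_4 = floor((16 + 9)/18) = 1.
  m_5 = 18*1 - 9 = 9, d_5 = (279 - 9^2)/18 = 198/18 = 11, a_5 = floor((16 + 9)/11) = 2.
  m_6 = 11*2 - 9 = 13, d_6 = (279 - 13^2)/11 = 110/11 = 10, a_6 = floor((16 + 13)/10) = 2.
  m_7 = 10*2 - 13 = 7, d_7 = (279 - 7^2)/10 = 230/10 = 23, a_7 = floor((16 + 7)/23) = 1.
  m_8 = 23*1 - 7 = 16, d_8 = (279 - 16^2)/23 = 23/23 = 1, a_8 = floor((16 + 16)/1) = 32.
  m_9 = 1*32 - 16 = 16, d_9 = (279 - 16^2)/1 = 23/1 = 23: (m_9, d_9) = (m_1, d_1) = (16, 23), so from here the quotients repeat a_1, ..., a_8; the period length is 8.
Hence the expansion of sqrt(279) is a_0 = 16 followed by the repeating block 1, 2, 2, 1, 2, 2, 1, 32 (period 8).

[16; (1, 2, 2, 1, 2, 2, 1, 32)]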